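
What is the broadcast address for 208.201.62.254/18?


Network: 208.201.0.0/18
Host bits = 14
Set all host bits to 1:
Broadcast: 208.201.63.255


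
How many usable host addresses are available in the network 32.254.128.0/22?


Host bits = 32 - 22 = 10
Total addresses = 2^10 = 1024
Usable = total - 2 (network and broadcast)
Usable hosts: 1022


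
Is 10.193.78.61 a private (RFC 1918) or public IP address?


RFC 1918 private ranges:
  10.0.0.0/8 (10.0.0.0 - 10.255.255.255)
  172.16.0.0/12 (172.16.0.0 - 172.31.255.255)
  192.168.0.0/16 (192.168.0.0 - 192.168.255.255)
Private (in 10.0.0.0/8)


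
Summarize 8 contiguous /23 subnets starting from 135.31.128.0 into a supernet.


Original prefix: /23
Number of subnets: 8 = 2^3
New prefix = 23 - 3 = 20
Supernet: 135.31.128.0/20


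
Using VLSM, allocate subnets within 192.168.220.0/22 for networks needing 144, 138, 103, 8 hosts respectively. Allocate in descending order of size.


144 hosts -> /24 (254 usable): 192.168.220.0/24
138 hosts -> /24 (254 usable): 192.168.221.0/24
103 hosts -> /25 (126 usable): 192.168.222.0/25
8 hosts -> /28 (14 usable): 192.168.222.128/28
Allocation: 192.168.220.0/24 (144 hosts, 254 usable); 192.168.221.0/24 (138 hosts, 254 usable); 192.168.222.0/25 (103 hosts, 126 usable); 192.168.222.128/28 (8 hosts, 14 usable)


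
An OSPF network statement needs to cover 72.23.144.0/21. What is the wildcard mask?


Subnet mask: 255.255.248.0
Wildcard = 255.255.255.255 - subnet mask
255 - 255 = 0
255 - 255 = 0
255 - 248 = 7
255 - 0 = 255
Wildcard: 0.0.7.255


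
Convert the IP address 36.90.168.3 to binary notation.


36 = 00100100
90 = 01011010
168 = 10101000
3 = 00000011
Binary: 00100100.01011010.10101000.00000011


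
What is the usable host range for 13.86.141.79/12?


Network: 13.80.0.0
Broadcast: 13.95.255.255
First usable = network + 1
Last usable = broadcast - 1
Range: 13.80.0.1 to 13.95.255.254


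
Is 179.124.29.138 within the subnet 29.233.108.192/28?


Subnet network: 29.233.108.192
Test IP AND mask: 179.124.29.128
No, 179.124.29.138 is not in 29.233.108.192/28


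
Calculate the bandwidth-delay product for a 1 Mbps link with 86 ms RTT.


BDP = bandwidth * RTT
= 1 Mbps * 86 ms
= 1 * 1e6 * 86 / 1000 bits
= 86000 bits
= 10750 bytes
= 10.498 KB
BDP = 86000 bits (10750 bytes)


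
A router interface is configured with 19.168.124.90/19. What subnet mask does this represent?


/19 means 19 network bits, 13 host bits
Binary: 11111111111111111110000000000000
Mask: 255.255.224.0


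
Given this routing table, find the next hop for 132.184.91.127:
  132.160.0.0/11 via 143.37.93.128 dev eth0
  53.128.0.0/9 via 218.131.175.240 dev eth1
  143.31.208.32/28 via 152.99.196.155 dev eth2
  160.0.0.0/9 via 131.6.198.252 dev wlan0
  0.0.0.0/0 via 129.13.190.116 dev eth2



Longest prefix match for 132.184.91.127:
  /11 132.160.0.0: MATCH
  /9 53.128.0.0: no
  /28 143.31.208.32: no
  /9 160.0.0.0: no
  /0 0.0.0.0: MATCH
Selected: next-hop 143.37.93.128 via eth0 (matched /11)


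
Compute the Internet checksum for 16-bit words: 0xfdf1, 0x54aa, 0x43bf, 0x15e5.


Sum all words (with carry folding):
+ 0xfdf1 = 0xfdf1
+ 0x54aa = 0x529c
+ 0x43bf = 0x965b
+ 0x15e5 = 0xac40
One's complement: ~0xac40
Checksum = 0x53bf


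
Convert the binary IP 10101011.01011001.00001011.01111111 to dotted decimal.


10101011 = 171
01011001 = 89
00001011 = 11
01111111 = 127
IP: 171.89.11.127


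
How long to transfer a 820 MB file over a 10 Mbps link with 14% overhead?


Effective throughput = 10 * (1 - 14/100) = 8.6 Mbps
File size in Mb = 820 * 8 = 6560 Mb
Time = 6560 / 8.6
Time = 762.7907 seconds


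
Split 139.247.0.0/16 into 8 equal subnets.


New prefix = 16 + 3 = 19
Each subnet has 8192 addresses
  139.247.0.0/19
  139.247.32.0/19
  139.247.64.0/19
  139.247.96.0/19
  139.247.128.0/19
  139.247.160.0/19
  139.247.192.0/19
  139.247.224.0/19
Subnets: 139.247.0.0/19, 139.247.32.0/19, 139.247.64.0/19, 139.247.96.0/19, 139.247.128.0/19, 139.247.160.0/19, 139.247.192.0/19, 139.247.224.0/19


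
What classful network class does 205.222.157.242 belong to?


First octet: 205
Binary: 11001101
110xxxxx -> Class C (192-223)
Class C, default mask 255.255.255.0 (/24)


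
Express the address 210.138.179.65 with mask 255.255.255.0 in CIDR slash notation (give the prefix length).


Binary: 11111111.11111111.11111111.00000000
Count leading 1s
Prefix: /24


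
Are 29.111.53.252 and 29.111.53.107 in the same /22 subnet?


Mask: 255.255.252.0
29.111.53.252 AND mask = 29.111.52.0
29.111.53.107 AND mask = 29.111.52.0
Yes, same subnet (29.111.52.0)


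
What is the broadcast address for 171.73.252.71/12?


Network: 171.64.0.0/12
Host bits = 20
Set all host bits to 1:
Broadcast: 171.79.255.255


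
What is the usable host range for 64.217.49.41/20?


Network: 64.217.48.0
Broadcast: 64.217.63.255
First usable = network + 1
Last usable = broadcast - 1
Range: 64.217.48.1 to 64.217.63.254


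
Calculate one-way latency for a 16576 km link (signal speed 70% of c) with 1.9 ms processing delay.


Speed = 0.7 * 3e5 km/s = 210000 km/s
Propagation delay = 16576 / 210000 = 0.0789 s = 78.9333 ms
Processing delay = 1.9 ms
Total one-way latency = 80.8333 ms


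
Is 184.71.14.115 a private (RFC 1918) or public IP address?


RFC 1918 private ranges:
  10.0.0.0/8 (10.0.0.0 - 10.255.255.255)
  172.16.0.0/12 (172.16.0.0 - 172.31.255.255)
  192.168.0.0/16 (192.168.0.0 - 192.168.255.255)
Public (not in any RFC 1918 range)


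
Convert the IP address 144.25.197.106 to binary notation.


144 = 10010000
25 = 00011001
197 = 11000101
106 = 01101010
Binary: 10010000.00011001.11000101.01101010


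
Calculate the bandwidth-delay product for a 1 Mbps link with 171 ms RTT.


BDP = bandwidth * RTT
= 1 Mbps * 171 ms
= 1 * 1e6 * 171 / 1000 bits
= 171000 bits
= 21375 bytes
= 20.874 KB
BDP = 171000 bits (21375 bytes)


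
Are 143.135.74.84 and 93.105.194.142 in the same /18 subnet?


Mask: 255.255.192.0
143.135.74.84 AND mask = 143.135.64.0
93.105.194.142 AND mask = 93.105.192.0
No, different subnets (143.135.64.0 vs 93.105.192.0)


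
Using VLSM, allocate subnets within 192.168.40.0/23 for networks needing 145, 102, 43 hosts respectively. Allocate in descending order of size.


145 hosts -> /24 (254 usable): 192.168.40.0/24
102 hosts -> /25 (126 usable): 192.168.41.0/25
43 hosts -> /26 (62 usable): 192.168.41.128/26
Allocation: 192.168.40.0/24 (145 hosts, 254 usable); 192.168.41.0/25 (102 hosts, 126 usable); 192.168.41.128/26 (43 hosts, 62 usable)


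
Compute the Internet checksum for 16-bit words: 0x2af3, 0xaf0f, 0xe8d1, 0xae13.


Sum all words (with carry folding):
+ 0x2af3 = 0x2af3
+ 0xaf0f = 0xda02
+ 0xe8d1 = 0xc2d4
+ 0xae13 = 0x70e8
One's complement: ~0x70e8
Checksum = 0x8f17


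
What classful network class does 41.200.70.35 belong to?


First octet: 41
Binary: 00101001
0xxxxxxx -> Class A (1-126)
Class A, default mask 255.0.0.0 (/8)


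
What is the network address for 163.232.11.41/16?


IP:   10100011.11101000.00001011.00101001
Mask: 11111111.11111111.00000000.00000000
AND operation:
Net:  10100011.11101000.00000000.00000000
Network: 163.232.0.0/16


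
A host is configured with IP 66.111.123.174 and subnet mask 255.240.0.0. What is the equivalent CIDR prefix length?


Binary: 11111111.11110000.00000000.00000000
Count leading 1s
Prefix: /12


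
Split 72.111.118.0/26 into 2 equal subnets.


New prefix = 26 + 1 = 27
Each subnet has 32 addresses
  72.111.118.0/27
  72.111.118.32/27
Subnets: 72.111.118.0/27, 72.111.118.32/27


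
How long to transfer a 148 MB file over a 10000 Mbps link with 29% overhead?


Effective throughput = 10000 * (1 - 29/100) = 7100 Mbps
File size in Mb = 148 * 8 = 1184 Mb
Time = 1184 / 7100
Time = 0.1668 seconds


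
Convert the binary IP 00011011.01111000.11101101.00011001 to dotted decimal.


00011011 = 27
01111000 = 120
11101101 = 237
00011001 = 25
IP: 27.120.237.25


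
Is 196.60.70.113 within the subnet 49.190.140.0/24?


Subnet network: 49.190.140.0
Test IP AND mask: 196.60.70.0
No, 196.60.70.113 is not in 49.190.140.0/24


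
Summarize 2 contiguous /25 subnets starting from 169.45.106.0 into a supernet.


Original prefix: /25
Number of subnets: 2 = 2^1
New prefix = 25 - 1 = 24
Supernet: 169.45.106.0/24


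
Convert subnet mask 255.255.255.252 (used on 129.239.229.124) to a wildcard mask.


Subnet mask: 255.255.255.252
Wildcard = 255.255.255.255 - subnet mask
255 - 255 = 0
255 - 255 = 0
255 - 255 = 0
255 - 252 = 3
Wildcard: 0.0.0.3


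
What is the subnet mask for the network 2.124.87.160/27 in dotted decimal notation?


/27 means 27 network bits, 5 host bits
Binary: 11111111111111111111111111100000
Mask: 255.255.255.224


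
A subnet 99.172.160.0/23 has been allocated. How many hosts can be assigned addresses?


Host bits = 32 - 23 = 9
Total addresses = 2^9 = 512
Usable = total - 2 (network and broadcast)
Usable hosts: 510


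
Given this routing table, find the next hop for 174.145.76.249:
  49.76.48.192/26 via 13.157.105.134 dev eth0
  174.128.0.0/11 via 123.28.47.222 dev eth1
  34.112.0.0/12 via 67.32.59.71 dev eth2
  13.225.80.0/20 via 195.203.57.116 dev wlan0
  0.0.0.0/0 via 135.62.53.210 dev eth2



Longest prefix match for 174.145.76.249:
  /26 49.76.48.192: no
  /11 174.128.0.0: MATCH
  /12 34.112.0.0: no
  /20 13.225.80.0: no
  /0 0.0.0.0: MATCH
Selected: next-hop 123.28.47.222 via eth1 (matched /11)


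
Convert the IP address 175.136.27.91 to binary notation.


175 = 10101111
136 = 10001000
27 = 00011011
91 = 01011011
Binary: 10101111.10001000.00011011.01011011


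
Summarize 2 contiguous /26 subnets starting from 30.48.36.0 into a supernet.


Original prefix: /26
Number of subnets: 2 = 2^1
New prefix = 26 - 1 = 25
Supernet: 30.48.36.0/25


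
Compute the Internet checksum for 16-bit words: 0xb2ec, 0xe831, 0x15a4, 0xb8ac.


Sum all words (with carry folding):
+ 0xb2ec = 0xb2ec
+ 0xe831 = 0x9b1e
+ 0x15a4 = 0xb0c2
+ 0xb8ac = 0x696f
One's complement: ~0x696f
Checksum = 0x9690


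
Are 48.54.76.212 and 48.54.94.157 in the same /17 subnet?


Mask: 255.255.128.0
48.54.76.212 AND mask = 48.54.0.0
48.54.94.157 AND mask = 48.54.0.0
Yes, same subnet (48.54.0.0)


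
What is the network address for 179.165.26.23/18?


IP:   10110011.10100101.00011010.00010111
Mask: 11111111.11111111.11000000.00000000
AND operation:
Net:  10110011.10100101.00000000.00000000
Network: 179.165.0.0/18


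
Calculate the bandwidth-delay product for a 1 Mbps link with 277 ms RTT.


BDP = bandwidth * RTT
= 1 Mbps * 277 ms
= 1 * 1e6 * 277 / 1000 bits
= 277000 bits
= 34625 bytes
= 33.8135 KB
BDP = 277000 bits (34625 bytes)


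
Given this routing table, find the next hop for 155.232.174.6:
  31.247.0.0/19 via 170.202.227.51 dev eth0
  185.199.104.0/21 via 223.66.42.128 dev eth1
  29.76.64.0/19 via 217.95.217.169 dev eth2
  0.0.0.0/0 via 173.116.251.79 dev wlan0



Longest prefix match for 155.232.174.6:
  /19 31.247.0.0: no
  /21 185.199.104.0: no
  /19 29.76.64.0: no
  /0 0.0.0.0: MATCH
Selected: next-hop 173.116.251.79 via wlan0 (matched /0)


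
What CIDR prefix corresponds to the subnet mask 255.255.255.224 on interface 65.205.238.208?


Binary: 11111111.11111111.11111111.11100000
Count leading 1s
Prefix: /27


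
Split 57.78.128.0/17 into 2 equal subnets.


New prefix = 17 + 1 = 18
Each subnet has 16384 addresses
  57.78.128.0/18
  57.78.192.0/18
Subnets: 57.78.128.0/18, 57.78.192.0/18


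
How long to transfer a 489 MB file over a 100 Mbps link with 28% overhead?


Effective throughput = 100 * (1 - 28/100) = 72 Mbps
File size in Mb = 489 * 8 = 3912 Mb
Time = 3912 / 72
Time = 54.3333 seconds


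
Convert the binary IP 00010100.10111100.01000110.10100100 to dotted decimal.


00010100 = 20
10111100 = 188
01000110 = 70
10100100 = 164
IP: 20.188.70.164


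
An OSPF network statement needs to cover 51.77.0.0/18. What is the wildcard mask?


Subnet mask: 255.255.192.0
Wildcard = 255.255.255.255 - subnet mask
255 - 255 = 0
255 - 255 = 0
255 - 192 = 63
255 - 0 = 255
Wildcard: 0.0.63.255


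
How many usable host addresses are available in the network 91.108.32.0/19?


Host bits = 32 - 19 = 13
Total addresses = 2^13 = 8192
Usable = total - 2 (network and broadcast)
Usable hosts: 8190


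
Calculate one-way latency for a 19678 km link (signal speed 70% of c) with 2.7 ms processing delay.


Speed = 0.7 * 3e5 km/s = 210000 km/s
Propagation delay = 19678 / 210000 = 0.0937 s = 93.7048 ms
Processing delay = 2.7 ms
Total one-way latency = 96.4048 ms


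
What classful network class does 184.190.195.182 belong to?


First octet: 184
Binary: 10111000
10xxxxxx -> Class B (128-191)
Class B, default mask 255.255.0.0 (/16)


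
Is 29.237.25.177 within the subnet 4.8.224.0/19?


Subnet network: 4.8.224.0
Test IP AND mask: 29.237.0.0
No, 29.237.25.177 is not in 4.8.224.0/19


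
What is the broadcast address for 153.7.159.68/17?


Network: 153.7.128.0/17
Host bits = 15
Set all host bits to 1:
Broadcast: 153.7.255.255


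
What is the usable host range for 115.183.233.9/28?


Network: 115.183.233.0
Broadcast: 115.183.233.15
First usable = network + 1
Last usable = broadcast - 1
Range: 115.183.233.1 to 115.183.233.14


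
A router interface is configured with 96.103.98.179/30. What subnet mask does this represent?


/30 means 30 network bits, 2 host bits
Binary: 11111111111111111111111111111100
Mask: 255.255.255.252


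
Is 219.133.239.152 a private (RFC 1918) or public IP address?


RFC 1918 private ranges:
  10.0.0.0/8 (10.0.0.0 - 10.255.255.255)
  172.16.0.0/12 (172.16.0.0 - 172.31.255.255)
  192.168.0.0/16 (192.168.0.0 - 192.168.255.255)
Public (not in any RFC 1918 range)


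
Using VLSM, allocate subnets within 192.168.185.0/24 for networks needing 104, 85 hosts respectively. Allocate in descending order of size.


104 hosts -> /25 (126 usable): 192.168.185.0/25
85 hosts -> /25 (126 usable): 192.168.185.128/25
Allocation: 192.168.185.0/25 (104 hosts, 126 usable); 192.168.185.128/25 (85 hosts, 126 usable)


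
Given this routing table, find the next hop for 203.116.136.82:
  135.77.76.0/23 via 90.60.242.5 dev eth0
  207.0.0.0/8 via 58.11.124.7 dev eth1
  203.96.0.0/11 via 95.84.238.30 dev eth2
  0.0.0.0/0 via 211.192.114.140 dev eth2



Longest prefix match for 203.116.136.82:
  /23 135.77.76.0: no
  /8 207.0.0.0: no
  /11 203.96.0.0: MATCH
  /0 0.0.0.0: MATCH
Selected: next-hop 95.84.238.30 via eth2 (matched /11)


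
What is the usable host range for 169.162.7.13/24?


Network: 169.162.7.0
Broadcast: 169.162.7.255
First usable = network + 1
Last usable = broadcast - 1
Range: 169.162.7.1 to 169.162.7.254


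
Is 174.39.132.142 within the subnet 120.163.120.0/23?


Subnet network: 120.163.120.0
Test IP AND mask: 174.39.132.0
No, 174.39.132.142 is not in 120.163.120.0/23


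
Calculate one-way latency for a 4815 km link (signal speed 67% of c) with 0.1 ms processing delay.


Speed = 0.67 * 3e5 km/s = 201000 km/s
Propagation delay = 4815 / 201000 = 0.024 s = 23.9552 ms
Processing delay = 0.1 ms
Total one-way latency = 24.0552 ms


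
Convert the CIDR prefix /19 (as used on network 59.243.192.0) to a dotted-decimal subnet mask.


/19 means 19 network bits, 13 host bits
Binary: 11111111111111111110000000000000
Mask: 255.255.224.0


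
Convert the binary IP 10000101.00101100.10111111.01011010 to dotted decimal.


10000101 = 133
00101100 = 44
10111111 = 191
01011010 = 90
IP: 133.44.191.90


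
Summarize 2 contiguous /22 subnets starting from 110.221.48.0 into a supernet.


Original prefix: /22
Number of subnets: 2 = 2^1
New prefix = 22 - 1 = 21
Supernet: 110.221.48.0/21


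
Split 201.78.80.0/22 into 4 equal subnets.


New prefix = 22 + 2 = 24
Each subnet has 256 addresses
  201.78.80.0/24
  201.78.81.0/24
  201.78.82.0/24
  201.78.83.0/24
Subnets: 201.78.80.0/24, 201.78.81.0/24, 201.78.82.0/24, 201.78.83.0/24


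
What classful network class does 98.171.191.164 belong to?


First octet: 98
Binary: 01100010
0xxxxxxx -> Class A (1-126)
Class A, default mask 255.0.0.0 (/8)


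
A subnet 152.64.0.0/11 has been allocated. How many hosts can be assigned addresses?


Host bits = 32 - 11 = 21
Total addresses = 2^21 = 2097152
Usable = total - 2 (network and broadcast)
Usable hosts: 2097150


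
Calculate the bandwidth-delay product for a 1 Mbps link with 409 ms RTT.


BDP = bandwidth * RTT
= 1 Mbps * 409 ms
= 1 * 1e6 * 409 / 1000 bits
= 409000 bits
= 51125 bytes
= 49.9268 KB
BDP = 409000 bits (51125 bytes)


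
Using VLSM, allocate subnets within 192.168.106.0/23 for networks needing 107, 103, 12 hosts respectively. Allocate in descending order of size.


107 hosts -> /25 (126 usable): 192.168.106.0/25
103 hosts -> /25 (126 usable): 192.168.106.128/25
12 hosts -> /28 (14 usable): 192.168.107.0/28
Allocation: 192.168.106.0/25 (107 hosts, 126 usable); 192.168.106.128/25 (103 hosts, 126 usable); 192.168.107.0/28 (12 hosts, 14 usable)


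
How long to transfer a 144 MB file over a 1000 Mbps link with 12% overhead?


Effective throughput = 1000 * (1 - 12/100) = 880 Mbps
File size in Mb = 144 * 8 = 1152 Mb
Time = 1152 / 880
Time = 1.3091 seconds


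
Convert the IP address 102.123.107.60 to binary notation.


102 = 01100110
123 = 01111011
107 = 01101011
60 = 00111100
Binary: 01100110.01111011.01101011.00111100


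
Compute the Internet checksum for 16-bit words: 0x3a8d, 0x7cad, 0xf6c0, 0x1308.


Sum all words (with carry folding):
+ 0x3a8d = 0x3a8d
+ 0x7cad = 0xb73a
+ 0xf6c0 = 0xadfb
+ 0x1308 = 0xc103
One's complement: ~0xc103
Checksum = 0x3efc


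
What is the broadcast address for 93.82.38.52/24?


Network: 93.82.38.0/24
Host bits = 8
Set all host bits to 1:
Broadcast: 93.82.38.255


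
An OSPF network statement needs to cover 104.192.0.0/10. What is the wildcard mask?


Subnet mask: 255.192.0.0
Wildcard = 255.255.255.255 - subnet mask
255 - 255 = 0
255 - 192 = 63
255 - 0 = 255
255 - 0 = 255
Wildcard: 0.63.255.255


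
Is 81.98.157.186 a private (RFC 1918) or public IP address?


RFC 1918 private ranges:
  10.0.0.0/8 (10.0.0.0 - 10.255.255.255)
  172.16.0.0/12 (172.16.0.0 - 172.31.255.255)
  192.168.0.0/16 (192.168.0.0 - 192.168.255.255)
Public (not in any RFC 1918 range)


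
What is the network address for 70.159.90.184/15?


IP:   01000110.10011111.01011010.10111000
Mask: 11111111.11111110.00000000.00000000
AND operation:
Net:  01000110.10011110.00000000.00000000
Network: 70.158.0.0/15


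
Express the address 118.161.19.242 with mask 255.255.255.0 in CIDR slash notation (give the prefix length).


Binary: 11111111.11111111.11111111.00000000
Count leading 1s
Prefix: /24


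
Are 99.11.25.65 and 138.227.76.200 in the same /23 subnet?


Mask: 255.255.254.0
99.11.25.65 AND mask = 99.11.24.0
138.227.76.200 AND mask = 138.227.76.0
No, different subnets (99.11.24.0 vs 138.227.76.0)


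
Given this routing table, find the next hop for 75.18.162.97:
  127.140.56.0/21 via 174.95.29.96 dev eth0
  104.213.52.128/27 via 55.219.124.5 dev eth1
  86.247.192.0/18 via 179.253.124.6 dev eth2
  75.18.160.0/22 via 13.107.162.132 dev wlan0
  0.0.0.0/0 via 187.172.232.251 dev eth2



Longest prefix match for 75.18.162.97:
  /21 127.140.56.0: no
  /27 104.213.52.128: no
  /18 86.247.192.0: no
  /22 75.18.160.0: MATCH
  /0 0.0.0.0: MATCH
Selected: next-hop 13.107.162.132 via wlan0 (matched /22)


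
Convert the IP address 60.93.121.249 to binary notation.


60 = 00111100
93 = 01011101
121 = 01111001
249 = 11111001
Binary: 00111100.01011101.01111001.11111001


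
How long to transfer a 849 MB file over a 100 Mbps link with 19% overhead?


Effective throughput = 100 * (1 - 19/100) = 81 Mbps
File size in Mb = 849 * 8 = 6792 Mb
Time = 6792 / 81
Time = 83.8519 seconds


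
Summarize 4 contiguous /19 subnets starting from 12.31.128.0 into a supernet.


Original prefix: /19
Number of subnets: 4 = 2^2
New prefix = 19 - 2 = 17
Supernet: 12.31.128.0/17


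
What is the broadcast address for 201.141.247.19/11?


Network: 201.128.0.0/11
Host bits = 21
Set all host bits to 1:
Broadcast: 201.159.255.255


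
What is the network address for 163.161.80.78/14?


IP:   10100011.10100001.01010000.01001110
Mask: 11111111.11111100.00000000.00000000
AND operation:
Net:  10100011.10100000.00000000.00000000
Network: 163.160.0.0/14


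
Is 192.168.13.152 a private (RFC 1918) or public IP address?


RFC 1918 private ranges:
  10.0.0.0/8 (10.0.0.0 - 10.255.255.255)
  172.16.0.0/12 (172.16.0.0 - 172.31.255.255)
  192.168.0.0/16 (192.168.0.0 - 192.168.255.255)
Private (in 192.168.0.0/16)


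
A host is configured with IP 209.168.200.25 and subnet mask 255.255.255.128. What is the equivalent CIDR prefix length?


Binary: 11111111.11111111.11111111.10000000
Count leading 1s
Prefix: /25


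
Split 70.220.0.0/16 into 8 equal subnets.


New prefix = 16 + 3 = 19
Each subnet has 8192 addresses
  70.220.0.0/19
  70.220.32.0/19
  70.220.64.0/19
  70.220.96.0/19
  70.220.128.0/19
  70.220.160.0/19
  70.220.192.0/19
  70.220.224.0/19
Subnets: 70.220.0.0/19, 70.220.32.0/19, 70.220.64.0/19, 70.220.96.0/19, 70.220.128.0/19, 70.220.160.0/19, 70.220.192.0/19, 70.220.224.0/19


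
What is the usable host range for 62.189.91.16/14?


Network: 62.188.0.0
Broadcast: 62.191.255.255
First usable = network + 1
Last usable = broadcast - 1
Range: 62.188.0.1 to 62.191.255.254


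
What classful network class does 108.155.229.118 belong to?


First octet: 108
Binary: 01101100
0xxxxxxx -> Class A (1-126)
Class A, default mask 255.0.0.0 (/8)


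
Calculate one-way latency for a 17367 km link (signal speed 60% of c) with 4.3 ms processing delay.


Speed = 0.6 * 3e5 km/s = 180000 km/s
Propagation delay = 17367 / 180000 = 0.0965 s = 96.4833 ms
Processing delay = 4.3 ms
Total one-way latency = 100.7833 ms


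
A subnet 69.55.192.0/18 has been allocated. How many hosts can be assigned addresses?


Host bits = 32 - 18 = 14
Total addresses = 2^14 = 16384
Usable = total - 2 (network and broadcast)
Usable hosts: 16382


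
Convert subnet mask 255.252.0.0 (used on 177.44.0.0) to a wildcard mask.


Subnet mask: 255.252.0.0
Wildcard = 255.255.255.255 - subnet mask
255 - 255 = 0
255 - 252 = 3
255 - 0 = 255
255 - 0 = 255
Wildcard: 0.3.255.255


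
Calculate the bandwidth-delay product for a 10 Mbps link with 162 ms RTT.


BDP = bandwidth * RTT
= 10 Mbps * 162 ms
= 10 * 1e6 * 162 / 1000 bits
= 1620000 bits
= 202500 bytes
= 197.7539 KB
BDP = 1620000 bits (202500 bytes)


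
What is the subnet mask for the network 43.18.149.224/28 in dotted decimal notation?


/28 means 28 network bits, 4 host bits
Binary: 11111111111111111111111111110000
Mask: 255.255.255.240


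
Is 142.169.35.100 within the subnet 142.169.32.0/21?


Subnet network: 142.169.32.0
Test IP AND mask: 142.169.32.0
Yes, 142.169.35.100 is in 142.169.32.0/21


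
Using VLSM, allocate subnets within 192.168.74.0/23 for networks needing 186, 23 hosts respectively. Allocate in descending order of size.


186 hosts -> /24 (254 usable): 192.168.74.0/24
23 hosts -> /27 (30 usable): 192.168.75.0/27
Allocation: 192.168.74.0/24 (186 hosts, 254 usable); 192.168.75.0/27 (23 hosts, 30 usable)


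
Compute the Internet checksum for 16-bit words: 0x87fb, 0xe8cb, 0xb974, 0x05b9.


Sum all words (with carry folding):
+ 0x87fb = 0x87fb
+ 0xe8cb = 0x70c7
+ 0xb974 = 0x2a3c
+ 0x05b9 = 0x2ff5
One's complement: ~0x2ff5
Checksum = 0xd00a


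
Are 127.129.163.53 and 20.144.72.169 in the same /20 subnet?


Mask: 255.255.240.0
127.129.163.53 AND mask = 127.129.160.0
20.144.72.169 AND mask = 20.144.64.0
No, different subnets (127.129.160.0 vs 20.144.64.0)


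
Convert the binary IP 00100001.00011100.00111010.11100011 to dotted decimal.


00100001 = 33
00011100 = 28
00111010 = 58
11100011 = 227
IP: 33.28.58.227


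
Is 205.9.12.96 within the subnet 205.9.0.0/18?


Subnet network: 205.9.0.0
Test IP AND mask: 205.9.0.0
Yes, 205.9.12.96 is in 205.9.0.0/18


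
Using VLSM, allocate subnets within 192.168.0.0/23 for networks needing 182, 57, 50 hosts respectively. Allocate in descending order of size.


182 hosts -> /24 (254 usable): 192.168.0.0/24
57 hosts -> /26 (62 usable): 192.168.1.0/26
50 hosts -> /26 (62 usable): 192.168.1.64/26
Allocation: 192.168.0.0/24 (182 hosts, 254 usable); 192.168.1.0/26 (57 hosts, 62 usable); 192.168.1.64/26 (50 hosts, 62 usable)


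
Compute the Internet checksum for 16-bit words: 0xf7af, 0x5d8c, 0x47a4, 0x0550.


Sum all words (with carry folding):
+ 0xf7af = 0xf7af
+ 0x5d8c = 0x553c
+ 0x47a4 = 0x9ce0
+ 0x0550 = 0xa230
One's complement: ~0xa230
Checksum = 0x5dcf


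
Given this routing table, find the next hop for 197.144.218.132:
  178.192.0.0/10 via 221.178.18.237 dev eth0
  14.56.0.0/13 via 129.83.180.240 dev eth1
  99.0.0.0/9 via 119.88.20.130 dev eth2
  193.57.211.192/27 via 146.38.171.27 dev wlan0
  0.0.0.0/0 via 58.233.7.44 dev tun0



Longest prefix match for 197.144.218.132:
  /10 178.192.0.0: no
  /13 14.56.0.0: no
  /9 99.0.0.0: no
  /27 193.57.211.192: no
  /0 0.0.0.0: MATCH
Selected: next-hop 58.233.7.44 via tun0 (matched /0)


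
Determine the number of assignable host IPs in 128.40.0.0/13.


Host bits = 32 - 13 = 19
Total addresses = 2^19 = 524288
Usable = total - 2 (network and broadcast)
Usable hosts: 524286


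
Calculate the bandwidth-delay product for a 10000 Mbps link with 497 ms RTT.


BDP = bandwidth * RTT
= 10000 Mbps * 497 ms
= 10000 * 1e6 * 497 / 1000 bits
= 4970000000 bits
= 621250000 bytes
= 606689.4531 KB
BDP = 4970000000 bits (621250000 bytes)


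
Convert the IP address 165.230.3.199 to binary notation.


165 = 10100101
230 = 11100110
3 = 00000011
199 = 11000111
Binary: 10100101.11100110.00000011.11000111


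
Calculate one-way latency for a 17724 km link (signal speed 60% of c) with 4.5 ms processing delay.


Speed = 0.6 * 3e5 km/s = 180000 km/s
Propagation delay = 17724 / 180000 = 0.0985 s = 98.4667 ms
Processing delay = 4.5 ms
Total one-way latency = 102.9667 ms


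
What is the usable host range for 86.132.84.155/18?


Network: 86.132.64.0
Broadcast: 86.132.127.255
First usable = network + 1
Last usable = broadcast - 1
Range: 86.132.64.1 to 86.132.127.254


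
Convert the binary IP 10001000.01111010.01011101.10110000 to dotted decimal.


10001000 = 136
01111010 = 122
01011101 = 93
10110000 = 176
IP: 136.122.93.176


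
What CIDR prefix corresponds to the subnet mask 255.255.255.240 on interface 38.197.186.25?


Binary: 11111111.11111111.11111111.11110000
Count leading 1s
Prefix: /28


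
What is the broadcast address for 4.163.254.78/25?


Network: 4.163.254.0/25
Host bits = 7
Set all host bits to 1:
Broadcast: 4.163.254.127


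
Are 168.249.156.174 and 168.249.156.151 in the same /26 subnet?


Mask: 255.255.255.192
168.249.156.174 AND mask = 168.249.156.128
168.249.156.151 AND mask = 168.249.156.128
Yes, same subnet (168.249.156.128)


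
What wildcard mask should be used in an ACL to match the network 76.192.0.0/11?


Subnet mask: 255.224.0.0
Wildcard = 255.255.255.255 - subnet mask
255 - 255 = 0
255 - 224 = 31
255 - 0 = 255
255 - 0 = 255
Wildcard: 0.31.255.255


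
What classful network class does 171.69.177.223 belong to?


First octet: 171
Binary: 10101011
10xxxxxx -> Class B (128-191)
Class B, default mask 255.255.0.0 (/16)


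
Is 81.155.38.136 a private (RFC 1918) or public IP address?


RFC 1918 private ranges:
  10.0.0.0/8 (10.0.0.0 - 10.255.255.255)
  172.16.0.0/12 (172.16.0.0 - 172.31.255.255)
  192.168.0.0/16 (192.168.0.0 - 192.168.255.255)
Public (not in any RFC 1918 range)


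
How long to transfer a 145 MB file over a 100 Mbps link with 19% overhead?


Effective throughput = 100 * (1 - 19/100) = 81 Mbps
File size in Mb = 145 * 8 = 1160 Mb
Time = 1160 / 81
Time = 14.321 seconds


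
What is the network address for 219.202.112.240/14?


IP:   11011011.11001010.01110000.11110000
Mask: 11111111.11111100.00000000.00000000
AND operation:
Net:  11011011.11001000.00000000.00000000
Network: 219.200.0.0/14


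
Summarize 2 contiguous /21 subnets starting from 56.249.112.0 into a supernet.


Original prefix: /21
Number of subnets: 2 = 2^1
New prefix = 21 - 1 = 20
Supernet: 56.249.112.0/20


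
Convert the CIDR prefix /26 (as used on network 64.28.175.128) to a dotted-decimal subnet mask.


/26 means 26 network bits, 6 host bits
Binary: 11111111111111111111111111000000
Mask: 255.255.255.192


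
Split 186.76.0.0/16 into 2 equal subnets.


New prefix = 16 + 1 = 17
Each subnet has 32768 addresses
  186.76.0.0/17
  186.76.128.0/17
Subnets: 186.76.0.0/17, 186.76.128.0/17


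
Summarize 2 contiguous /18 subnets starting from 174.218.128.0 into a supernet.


Original prefix: /18
Number of subnets: 2 = 2^1
New prefix = 18 - 1 = 17
Supernet: 174.218.128.0/17


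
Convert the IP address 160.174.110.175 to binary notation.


160 = 10100000
174 = 10101110
110 = 01101110
175 = 10101111
Binary: 10100000.10101110.01101110.10101111


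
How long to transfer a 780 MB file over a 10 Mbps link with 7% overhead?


Effective throughput = 10 * (1 - 7/100) = 9.3 Mbps
File size in Mb = 780 * 8 = 6240 Mb
Time = 6240 / 9.3
Time = 670.9677 seconds


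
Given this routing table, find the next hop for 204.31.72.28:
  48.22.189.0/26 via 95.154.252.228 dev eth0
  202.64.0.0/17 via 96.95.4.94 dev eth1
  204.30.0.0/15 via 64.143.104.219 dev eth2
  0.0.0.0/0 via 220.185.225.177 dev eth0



Longest prefix match for 204.31.72.28:
  /26 48.22.189.0: no
  /17 202.64.0.0: no
  /15 204.30.0.0: MATCH
  /0 0.0.0.0: MATCH
Selected: next-hop 64.143.104.219 via eth2 (matched /15)


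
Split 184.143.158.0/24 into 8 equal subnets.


New prefix = 24 + 3 = 27
Each subnet has 32 addresses
  184.143.158.0/27
  184.143.158.32/27
  184.143.158.64/27
  184.143.158.96/27
  184.143.158.128/27
  184.143.158.160/27
  184.143.158.192/27
  184.143.158.224/27
Subnets: 184.143.158.0/27, 184.143.158.32/27, 184.143.158.64/27, 184.143.158.96/27, 184.143.158.128/27, 184.143.158.160/27, 184.143.158.192/27, 184.143.158.224/27


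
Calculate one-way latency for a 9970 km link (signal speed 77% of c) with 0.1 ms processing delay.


Speed = 0.77 * 3e5 km/s = 231000 km/s
Propagation delay = 9970 / 231000 = 0.0432 s = 43.1602 ms
Processing delay = 0.1 ms
Total one-way latency = 43.2602 ms


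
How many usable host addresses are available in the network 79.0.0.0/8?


Host bits = 32 - 8 = 24
Total addresses = 2^24 = 16777216
Usable = total - 2 (network and broadcast)
Usable hosts: 16777214


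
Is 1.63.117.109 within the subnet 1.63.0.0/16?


Subnet network: 1.63.0.0
Test IP AND mask: 1.63.0.0
Yes, 1.63.117.109 is in 1.63.0.0/16


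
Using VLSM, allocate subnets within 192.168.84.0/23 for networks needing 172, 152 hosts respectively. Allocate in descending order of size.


172 hosts -> /24 (254 usable): 192.168.84.0/24
152 hosts -> /24 (254 usable): 192.168.85.0/24
Allocation: 192.168.84.0/24 (172 hosts, 254 usable); 192.168.85.0/24 (152 hosts, 254 usable)


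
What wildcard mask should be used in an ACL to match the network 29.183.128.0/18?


Subnet mask: 255.255.192.0
Wildcard = 255.255.255.255 - subnet mask
255 - 255 = 0
255 - 255 = 0
255 - 192 = 63
255 - 0 = 255
Wildcard: 0.0.63.255


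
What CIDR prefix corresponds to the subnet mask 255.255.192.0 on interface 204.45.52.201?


Binary: 11111111.11111111.11000000.00000000
Count leading 1s
Prefix: /18


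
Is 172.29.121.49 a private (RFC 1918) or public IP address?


RFC 1918 private ranges:
  10.0.0.0/8 (10.0.0.0 - 10.255.255.255)
  172.16.0.0/12 (172.16.0.0 - 172.31.255.255)
  192.168.0.0/16 (192.168.0.0 - 192.168.255.255)
Private (in 172.16.0.0/12)


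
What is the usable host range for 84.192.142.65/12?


Network: 84.192.0.0
Broadcast: 84.207.255.255
First usable = network + 1
Last usable = broadcast - 1
Range: 84.192.0.1 to 84.207.255.254


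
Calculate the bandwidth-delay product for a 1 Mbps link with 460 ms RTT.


BDP = bandwidth * RTT
= 1 Mbps * 460 ms
= 1 * 1e6 * 460 / 1000 bits
= 460000 bits
= 57500 bytes
= 56.1523 KB
BDP = 460000 bits (57500 bytes)


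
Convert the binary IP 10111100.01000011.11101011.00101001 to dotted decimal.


10111100 = 188
01000011 = 67
11101011 = 235
00101001 = 41
IP: 188.67.235.41


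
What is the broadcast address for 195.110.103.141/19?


Network: 195.110.96.0/19
Host bits = 13
Set all host bits to 1:
Broadcast: 195.110.127.255


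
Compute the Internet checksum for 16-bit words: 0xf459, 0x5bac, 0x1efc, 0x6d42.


Sum all words (with carry folding):
+ 0xf459 = 0xf459
+ 0x5bac = 0x5006
+ 0x1efc = 0x6f02
+ 0x6d42 = 0xdc44
One's complement: ~0xdc44
Checksum = 0x23bb


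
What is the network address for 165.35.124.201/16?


IP:   10100101.00100011.01111100.11001001
Mask: 11111111.11111111.00000000.00000000
AND operation:
Net:  10100101.00100011.00000000.00000000
Network: 165.35.0.0/16


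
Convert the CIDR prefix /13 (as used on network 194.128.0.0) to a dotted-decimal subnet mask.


/13 means 13 network bits, 19 host bits
Binary: 11111111111110000000000000000000
Mask: 255.248.0.0


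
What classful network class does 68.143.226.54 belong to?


First octet: 68
Binary: 01000100
0xxxxxxx -> Class A (1-126)
Class A, default mask 255.0.0.0 (/8)


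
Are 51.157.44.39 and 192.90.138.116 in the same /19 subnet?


Mask: 255.255.224.0
51.157.44.39 AND mask = 51.157.32.0
192.90.138.116 AND mask = 192.90.128.0
No, different subnets (51.157.32.0 vs 192.90.128.0)


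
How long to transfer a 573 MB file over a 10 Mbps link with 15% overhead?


Effective throughput = 10 * (1 - 15/100) = 8.5 Mbps
File size in Mb = 573 * 8 = 4584 Mb
Time = 4584 / 8.5
Time = 539.2941 seconds


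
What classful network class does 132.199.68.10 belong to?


First octet: 132
Binary: 10000100
10xxxxxx -> Class B (128-191)
Class B, default mask 255.255.0.0 (/16)


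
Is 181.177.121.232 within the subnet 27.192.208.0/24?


Subnet network: 27.192.208.0
Test IP AND mask: 181.177.121.0
No, 181.177.121.232 is not in 27.192.208.0/24


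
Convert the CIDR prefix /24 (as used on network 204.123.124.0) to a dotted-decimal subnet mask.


/24 means 24 network bits, 8 host bits
Binary: 11111111111111111111111100000000
Mask: 255.255.255.0


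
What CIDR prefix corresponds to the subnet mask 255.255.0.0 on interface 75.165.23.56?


Binary: 11111111.11111111.00000000.00000000
Count leading 1s
Prefix: /16


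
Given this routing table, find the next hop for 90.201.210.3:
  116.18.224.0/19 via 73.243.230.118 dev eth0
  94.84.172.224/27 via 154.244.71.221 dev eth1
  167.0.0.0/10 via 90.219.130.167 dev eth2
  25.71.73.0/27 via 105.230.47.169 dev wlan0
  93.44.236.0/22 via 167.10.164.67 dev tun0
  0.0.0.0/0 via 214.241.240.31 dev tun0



Longest prefix match for 90.201.210.3:
  /19 116.18.224.0: no
  /27 94.84.172.224: no
  /10 167.0.0.0: no
  /27 25.71.73.0: no
  /22 93.44.236.0: no
  /0 0.0.0.0: MATCH
Selected: next-hop 214.241.240.31 via tun0 (matched /0)


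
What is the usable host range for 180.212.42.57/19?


Network: 180.212.32.0
Broadcast: 180.212.63.255
First usable = network + 1
Last usable = broadcast - 1
Range: 180.212.32.1 to 180.212.63.254


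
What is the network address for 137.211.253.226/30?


IP:   10001001.11010011.11111101.11100010
Mask: 11111111.11111111.11111111.11111100
AND operation:
Net:  10001001.11010011.11111101.11100000
Network: 137.211.253.224/30


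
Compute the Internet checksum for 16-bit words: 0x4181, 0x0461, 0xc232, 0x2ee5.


Sum all words (with carry folding):
+ 0x4181 = 0x4181
+ 0x0461 = 0x45e2
+ 0xc232 = 0x0815
+ 0x2ee5 = 0x36fa
One's complement: ~0x36fa
Checksum = 0xc905


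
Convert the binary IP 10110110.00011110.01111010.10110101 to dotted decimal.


10110110 = 182
00011110 = 30
01111010 = 122
10110101 = 181
IP: 182.30.122.181


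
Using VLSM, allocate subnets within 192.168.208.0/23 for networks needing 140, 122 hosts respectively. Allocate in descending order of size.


140 hosts -> /24 (254 usable): 192.168.208.0/24
122 hosts -> /25 (126 usable): 192.168.209.0/25
Allocation: 192.168.208.0/24 (140 hosts, 254 usable); 192.168.209.0/25 (122 hosts, 126 usable)


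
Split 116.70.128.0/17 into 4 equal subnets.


New prefix = 17 + 2 = 19
Each subnet has 8192 addresses
  116.70.128.0/19
  116.70.160.0/19
  116.70.192.0/19
  116.70.224.0/19
Subnets: 116.70.128.0/19, 116.70.160.0/19, 116.70.192.0/19, 116.70.224.0/19


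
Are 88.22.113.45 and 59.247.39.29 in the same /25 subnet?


Mask: 255.255.255.128
88.22.113.45 AND mask = 88.22.113.0
59.247.39.29 AND mask = 59.247.39.0
No, different subnets (88.22.113.0 vs 59.247.39.0)


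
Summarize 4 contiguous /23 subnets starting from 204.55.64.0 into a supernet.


Original prefix: /23
Number of subnets: 4 = 2^2
New prefix = 23 - 2 = 21
Supernet: 204.55.64.0/21


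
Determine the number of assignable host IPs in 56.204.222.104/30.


Host bits = 32 - 30 = 2
Total addresses = 2^2 = 4
Usable = total - 2 (network and broadcast)
Usable hosts: 2


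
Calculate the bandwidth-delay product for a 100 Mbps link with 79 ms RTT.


BDP = bandwidth * RTT
= 100 Mbps * 79 ms
= 100 * 1e6 * 79 / 1000 bits
= 7900000 bits
= 987500 bytes
= 964.3555 KB
BDP = 7900000 bits (987500 bytes)


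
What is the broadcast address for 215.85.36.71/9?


Network: 215.0.0.0/9
Host bits = 23
Set all host bits to 1:
Broadcast: 215.127.255.255


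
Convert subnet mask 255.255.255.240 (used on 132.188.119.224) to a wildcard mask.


Subnet mask: 255.255.255.240
Wildcard = 255.255.255.255 - subnet mask
255 - 255 = 0
255 - 255 = 0
255 - 255 = 0
255 - 240 = 15
Wildcard: 0.0.0.15


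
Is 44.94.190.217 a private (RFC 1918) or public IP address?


RFC 1918 private ranges:
  10.0.0.0/8 (10.0.0.0 - 10.255.255.255)
  172.16.0.0/12 (172.16.0.0 - 172.31.255.255)
  192.168.0.0/16 (192.168.0.0 - 192.168.255.255)
Public (not in any RFC 1918 range)


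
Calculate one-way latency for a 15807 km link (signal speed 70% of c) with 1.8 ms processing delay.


Speed = 0.7 * 3e5 km/s = 210000 km/s
Propagation delay = 15807 / 210000 = 0.0753 s = 75.2714 ms
Processing delay = 1.8 ms
Total one-way latency = 77.0714 ms


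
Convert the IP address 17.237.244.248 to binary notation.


17 = 00010001
237 = 11101101
244 = 11110100
248 = 11111000
Binary: 00010001.11101101.11110100.11111000


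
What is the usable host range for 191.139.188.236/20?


Network: 191.139.176.0
Broadcast: 191.139.191.255
First usable = network + 1
Last usable = broadcast - 1
Range: 191.139.176.1 to 191.139.191.254


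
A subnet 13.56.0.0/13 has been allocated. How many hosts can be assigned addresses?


Host bits = 32 - 13 = 19
Total addresses = 2^19 = 524288
Usable = total - 2 (network and broadcast)
Usable hosts: 524286


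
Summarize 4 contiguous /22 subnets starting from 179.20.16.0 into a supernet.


Original prefix: /22
Number of subnets: 4 = 2^2
New prefix = 22 - 2 = 20
Supernet: 179.20.16.0/20


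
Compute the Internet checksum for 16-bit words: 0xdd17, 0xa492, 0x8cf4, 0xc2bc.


Sum all words (with carry folding):
+ 0xdd17 = 0xdd17
+ 0xa492 = 0x81aa
+ 0x8cf4 = 0x0e9f
+ 0xc2bc = 0xd15b
One's complement: ~0xd15b
Checksum = 0x2ea4


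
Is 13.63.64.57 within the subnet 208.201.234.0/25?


Subnet network: 208.201.234.0
Test IP AND mask: 13.63.64.0
No, 13.63.64.57 is not in 208.201.234.0/25
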